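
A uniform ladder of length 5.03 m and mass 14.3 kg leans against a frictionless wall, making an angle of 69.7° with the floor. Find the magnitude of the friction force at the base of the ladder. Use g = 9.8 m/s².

f ≈ 25.9 N

Take moments about the foot of the ladder.
Ladder weight 14.3×9.8 = 140.1 N acts at 2.515 m along the ladder; its horizontal arm is 2.515·cos69.7° = 0.8725 m → τ = 122.2 N·m clockwise.
Wall normal N acts horizontally at the top; its moment arm is the height L sinθ = 5.03·sin69.7° = 4.718 m, counterclockwise.
Setting net torque to zero: N × 4.718 = 122.2 → N = 25.9 N.
ΣFx = 0: friction at the foot balances the wall's push, so f = N_wall = 25.9 N.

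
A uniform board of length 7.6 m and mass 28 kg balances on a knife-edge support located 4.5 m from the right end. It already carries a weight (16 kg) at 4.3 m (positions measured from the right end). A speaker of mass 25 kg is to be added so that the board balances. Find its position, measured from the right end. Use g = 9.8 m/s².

x ≈ 5.41 m from the right end

Take moments about the knife-edge support (at 4.5 m from the right end).
Beam weight: 28 × 9.8 = 274.4 N down at 3.8 m → arm 0.7 m, τ = 274.4 × 0.7 = 192.1 N·m clockwise.
Weight: 16 × 9.8 = 156.8 N down at 4.3 m → arm 0.2 m, τ = 156.8 × 0.2 = 31.36 N·m clockwise.
Net moment of existing loads = 223.5 N·m clockwise.
The speaker weighs 25 × 9.8 = 245 N and must supply an equal counterclockwise moment, so its lever arm about the knife-edge support is 223.5 / 245 = 0.912 m.
That puts it at 4.5 + 0.912 = 5.41 m from the right end.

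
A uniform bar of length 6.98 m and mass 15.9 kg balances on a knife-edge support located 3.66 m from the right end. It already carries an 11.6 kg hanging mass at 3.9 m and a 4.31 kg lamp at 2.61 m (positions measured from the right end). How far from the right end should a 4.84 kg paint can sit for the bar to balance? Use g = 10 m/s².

x ≈ 4.58 m from the right end

Sum moments about the knife-edge support (at 3.66 m from the right end) (the support reaction has zero arm there).
Beam weight: 15.9 × 10 = 159 N down at 3.49 m → arm 0.17 m, τ = 159 × 0.17 = 27.03 N·m clockwise.
Hanging mass: 11.6 × 10 = 116 N down at 3.9 m → arm 0.24 m, τ = 116 × 0.24 = 27.84 N·m counterclockwise.
Lamp: 4.31 × 10 = 43.1 N down at 2.61 m → arm 1.05 m, τ = 43.1 × 1.05 = 45.26 N·m clockwise.
Net moment of existing loads = 44.45 N·m clockwise.
The paint can weighs 4.84 × 10 = 48.4 N and must supply an equal counterclockwise moment, so its lever arm about the knife-edge support is 44.45 / 48.4 = 0.918 m.
That puts it at 3.66 + 0.918 = 4.58 m from the right end.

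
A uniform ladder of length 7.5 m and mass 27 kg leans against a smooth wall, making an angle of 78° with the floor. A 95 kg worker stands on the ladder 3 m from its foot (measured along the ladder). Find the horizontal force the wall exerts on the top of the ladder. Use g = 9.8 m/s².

Taking torques about the foot of the ladder:
Ladder weight 27×9.8 = 264.6 N acts at 3.75 m along the ladder; its horizontal arm is 3.75·cos78° = 0.7797 m → τ = 206.3 N·m clockwise.
Worker: 95×9.8 = 931 N at 3 m → arm 0.6237 m → τ = 580.7 N·m clockwise.
Wall normal N acts horizontally at the top; its moment arm is the height L sinθ = 7.5·sin78° = 7.336 m, counterclockwise.
Στ = 0 ⇒ N × 7.336 = 787 ⇒ N = 107 N.

N_wall ≈ 107 N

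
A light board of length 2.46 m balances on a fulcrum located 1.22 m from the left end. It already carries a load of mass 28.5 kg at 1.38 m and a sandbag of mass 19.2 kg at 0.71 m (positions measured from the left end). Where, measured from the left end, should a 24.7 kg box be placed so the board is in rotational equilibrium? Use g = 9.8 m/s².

About the fulcrum (at 1.22 m from the left end):
Load: 28.5 × 9.8 = 279.3 N down at 1.38 m → arm 0.16 m, τ = 279.3 × 0.16 = 44.69 N·m clockwise.
Sandbag: 19.2 × 9.8 = 188.2 N down at 0.71 m → arm 0.51 m, τ = 188.2 × 0.51 = 95.98 N·m counterclockwise.
Net moment of existing loads = 51.29 N·m counterclockwise.
The box weighs 24.7 × 9.8 = 242.1 N and must supply an equal clockwise moment, so its lever arm about the fulcrum is 51.29 / 242.1 = 0.212 m.
That puts it at 1.22 + 0.212 = 1.43 m from the left end.

x ≈ 1.43 m from the left end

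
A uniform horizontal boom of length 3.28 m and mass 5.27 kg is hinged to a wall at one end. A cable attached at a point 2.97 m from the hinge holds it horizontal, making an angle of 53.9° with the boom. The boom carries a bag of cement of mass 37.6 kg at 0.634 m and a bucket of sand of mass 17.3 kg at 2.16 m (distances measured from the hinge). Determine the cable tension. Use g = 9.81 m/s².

About the hinge:
Beam weight: 5.27 × 9.81 = 51.7 N down at 1.64 m → arm 1.64 m, τ = 51.7 × 1.64 = 84.79 N·m clockwise.
Bag of cement: 37.6 × 9.81 = 368.9 N down at 0.634 m → arm 0.634 m, τ = 368.9 × 0.634 = 233.9 N·m clockwise.
Bucket of sand: 17.3 × 9.81 = 169.7 N down at 2.16 m → arm 2.16 m, τ = 169.7 × 2.16 = 366.6 N·m clockwise.
Total clockwise load moment = 685.3 N·m.
The cable tension T acts at 2.97 m; only its component perpendicular to the boom, T sinθ, produces torque. sin 53.9° = 0.808.
Στ = 0 ⇒ T × 2.97 × 0.808 = 685.3 ⇒ T = 685.3 / 2.4 = 286 N.

T ≈ 286 N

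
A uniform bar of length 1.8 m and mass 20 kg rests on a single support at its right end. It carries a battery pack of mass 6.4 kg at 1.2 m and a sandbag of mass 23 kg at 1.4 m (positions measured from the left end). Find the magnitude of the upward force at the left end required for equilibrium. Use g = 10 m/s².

F ≈ 172 N

Choose the right end as the axis so the unknown pivot reaction has zero arm there.
Beam weight: 20 × 10 = 200 N down at 0.9 m → arm 0.9 m, τ = 200 × 0.9 = 180 N·m counterclockwise.
Battery pack: 6.4 × 10 = 64 N down at 1.2 m → arm 0.6 m, τ = 64 × 0.6 = 38.4 N·m counterclockwise.
Sandbag: 23 × 10 = 230 N down at 1.4 m → arm 0.4 m, τ = 230 × 0.4 = 92 N·m counterclockwise.
Net moment of the loads = 310.4 N·m counterclockwise.
The upward force F acts at the left end, arm 1.8 m, giving F × 1.8 clockwise.
Balancing moments: F × 1.8 = 310.4, giving F = 310.4 / 1.8 = 172 N.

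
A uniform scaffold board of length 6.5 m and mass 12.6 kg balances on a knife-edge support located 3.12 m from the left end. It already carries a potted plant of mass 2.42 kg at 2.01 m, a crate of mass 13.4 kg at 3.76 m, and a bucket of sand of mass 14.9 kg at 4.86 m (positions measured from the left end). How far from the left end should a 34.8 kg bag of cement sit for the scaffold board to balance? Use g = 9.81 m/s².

x ≈ 2.16 m from the left end

Sum moments about the knife-edge support (at 3.12 m from the left end) (the support reaction has zero arm there).
Beam weight: 12.6 × 9.81 = 123.6 N down at 3.25 m → arm 0.13 m, τ = 123.6 × 0.13 = 16.07 N·m clockwise.
Potted plant: 2.42 × 9.81 = 23.74 N down at 2.01 m → arm 1.11 m, τ = 23.74 × 1.11 = 26.35 N·m counterclockwise.
Crate: 13.4 × 9.81 = 131.5 N down at 3.76 m → arm 0.64 m, τ = 131.5 × 0.64 = 84.16 N·m clockwise.
Bucket of sand: 14.9 × 9.81 = 146.2 N down at 4.86 m → arm 1.74 m, τ = 146.2 × 1.74 = 254.4 N·m clockwise.
Net moment of existing loads = 328.3 N·m clockwise.
The bag of cement weighs 34.8 × 9.81 = 341.4 N and must supply an equal counterclockwise moment, so its lever arm about the knife-edge support is 328.3 / 341.4 = 0.962 m.
That puts it at 3.12 − 0.962 = 2.16 m from the left end.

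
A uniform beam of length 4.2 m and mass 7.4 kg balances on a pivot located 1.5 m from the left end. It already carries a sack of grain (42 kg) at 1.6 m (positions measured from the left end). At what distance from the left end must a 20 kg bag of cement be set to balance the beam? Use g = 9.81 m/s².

About the pivot (at 1.5 m from the left end):
Beam weight: 7.4 × 9.81 = 72.59 N down at 2.1 m → arm 0.6 m, τ = 72.59 × 0.6 = 43.55 N·m clockwise.
Sack of grain: 42 × 9.81 = 412 N down at 1.6 m → arm 0.1 m, τ = 412 × 0.1 = 41.2 N·m clockwise.
Net moment of existing loads = 84.75 N·m clockwise.
The bag of cement weighs 20 × 9.81 = 196.2 N and must supply an equal counterclockwise moment, so its lever arm about the pivot is 84.75 / 196.2 = 0.432 m.
That puts it at 1.5 − 0.432 = 1.07 m from the left end.

x ≈ 1.07 m from the left end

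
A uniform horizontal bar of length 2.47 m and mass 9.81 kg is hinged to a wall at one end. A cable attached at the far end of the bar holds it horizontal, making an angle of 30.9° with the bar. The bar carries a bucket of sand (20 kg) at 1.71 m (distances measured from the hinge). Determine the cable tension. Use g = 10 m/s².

Take moments about the hinge.
Beam weight: 9.81 × 10 = 98.1 N down at 1.235 m → arm 1.235 m, τ = 98.1 × 1.235 = 121.2 N·m clockwise.
Bucket of sand: 20 × 10 = 200 N down at 1.71 m → arm 1.71 m, τ = 200 × 1.71 = 342 N·m clockwise.
Total clockwise load moment = 463.2 N·m.
The cable tension T acts at 2.47 m; only its component perpendicular to the bar, T sinθ, produces torque. sin 30.9° = 0.5135.
Balancing moments: T × 2.47 × 0.5135 = 463.2, giving T = 463.2 / 1.268 = 365 N.

T ≈ 365 N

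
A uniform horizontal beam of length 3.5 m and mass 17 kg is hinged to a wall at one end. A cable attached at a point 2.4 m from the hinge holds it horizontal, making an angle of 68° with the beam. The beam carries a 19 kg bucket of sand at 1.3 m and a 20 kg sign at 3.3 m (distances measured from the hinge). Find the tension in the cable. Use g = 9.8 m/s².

T ≈ 530 N

Taking torques about the hinge:
Beam weight: 17 × 9.8 = 166.6 N down at 1.75 m → arm 1.75 m, τ = 166.6 × 1.75 = 291.6 N·m clockwise.
Bucket of sand: 19 × 9.8 = 186.2 N down at 1.3 m → arm 1.3 m, τ = 186.2 × 1.3 = 242.1 N·m clockwise.
Sign: 20 × 9.8 = 196 N down at 3.3 m → arm 3.3 m, τ = 196 × 3.3 = 646.8 N·m clockwise.
Total clockwise load moment = 1180 N·m.
The cable tension T acts at 2.4 m; only its component perpendicular to the beam, T sinθ, produces torque. sin 68° = 0.9272.
Balancing moments: T × 2.4 × 0.9272 = 1180, giving T = 1180 / 2.225 = 530 N.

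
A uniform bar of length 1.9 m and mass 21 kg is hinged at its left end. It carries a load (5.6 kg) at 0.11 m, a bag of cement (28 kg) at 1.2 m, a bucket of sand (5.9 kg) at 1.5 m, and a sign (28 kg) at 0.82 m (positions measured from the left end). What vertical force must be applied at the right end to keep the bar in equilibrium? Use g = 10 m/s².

F ≈ 453 N

Choose the left end as the axis so the unknown pivot reaction has zero arm there.
Beam weight: 21 × 10 = 210 N down at 0.95 m → arm 0.95 m, τ = 210 × 0.95 = 199.5 N·m clockwise.
Load: 5.6 × 10 = 56 N down at 0.11 m → arm 0.11 m, τ = 56 × 0.11 = 6.16 N·m clockwise.
Bag of cement: 28 × 10 = 280 N down at 1.2 m → arm 1.2 m, τ = 280 × 1.2 = 336 N·m clockwise.
Bucket of sand: 5.9 × 10 = 59 N down at 1.5 m → arm 1.5 m, τ = 59 × 1.5 = 88.5 N·m clockwise.
Sign: 28 × 10 = 280 N down at 0.82 m → arm 0.82 m, τ = 280 × 0.82 = 229.6 N·m clockwise.
Net moment of the loads = 859.8 N·m clockwise.
The upward force F acts at the right end, arm 1.9 m, giving F × 1.9 counterclockwise.
For rotational equilibrium, F × 1.9 = 859.8, so F = 859.8 / 1.9 = 453 N.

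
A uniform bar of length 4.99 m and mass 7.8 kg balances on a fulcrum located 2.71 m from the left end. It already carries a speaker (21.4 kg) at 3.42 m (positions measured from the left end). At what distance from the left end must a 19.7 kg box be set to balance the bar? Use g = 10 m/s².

Choose the fulcrum (at 2.71 m from the left end) as the axis so the support reaction has zero arm there.
Beam weight: 7.8 × 10 = 78 N down at 2.495 m → arm 0.215 m, τ = 78 × 0.215 = 16.77 N·m counterclockwise.
Speaker: 21.4 × 10 = 214 N down at 3.42 m → arm 0.71 m, τ = 214 × 0.71 = 151.9 N·m clockwise.
Net moment of existing loads = 135.1 N·m clockwise.
The box weighs 19.7 × 10 = 197 N and must supply an equal counterclockwise moment, so its lever arm about the fulcrum is 135.1 / 197 = 0.686 m.
That puts it at 2.71 − 0.686 = 2.02 m from the left end.

x ≈ 2.02 m from the left end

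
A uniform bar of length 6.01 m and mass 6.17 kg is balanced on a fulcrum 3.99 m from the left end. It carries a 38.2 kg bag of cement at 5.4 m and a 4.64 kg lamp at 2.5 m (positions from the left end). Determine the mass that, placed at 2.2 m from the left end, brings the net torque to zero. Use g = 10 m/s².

Take moments about the fulcrum (at 3.99 m from the left end).
Beam weight: 6.17 × 10 = 61.7 N down at 3.005 m → arm 0.985 m, τ = 61.7 × 0.985 = 60.77 N·m counterclockwise.
Bag of cement: 38.2 × 10 = 382 N down at 5.4 m → arm 1.41 m, τ = 382 × 1.41 = 538.6 N·m clockwise.
Lamp: 4.64 × 10 = 46.4 N down at 2.5 m → arm 1.49 m, τ = 46.4 × 1.49 = 69.14 N·m counterclockwise.
Net moment of known loads = 408.7 N·m clockwise.
An unknown mass m at 2.2 m has arm 1.79 m; its moment is m·g·1.79 counterclockwise.
Balancing moments: m × 10 × 1.79 = 408.7, giving m = 408.7 / (10 × 1.79) = 22.8 kg.

m ≈ 22.8 kg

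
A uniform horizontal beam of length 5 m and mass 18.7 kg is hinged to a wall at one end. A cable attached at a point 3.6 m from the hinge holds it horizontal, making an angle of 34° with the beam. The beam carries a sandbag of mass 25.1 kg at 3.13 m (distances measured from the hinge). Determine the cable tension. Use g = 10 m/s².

T ≈ 622 N

Taking torques about the hinge:
Beam weight: 18.7 × 10 = 187 N down at 2.5 m → arm 2.5 m, τ = 187 × 2.5 = 467.5 N·m clockwise.
Sandbag: 25.1 × 10 = 251 N down at 3.13 m → arm 3.13 m, τ = 251 × 3.13 = 785.6 N·m clockwise.
Total clockwise load moment = 1253 N·m.
The cable tension T acts at 3.6 m; only its component perpendicular to the beam, T sinθ, produces torque. sin 34° = 0.5592.
Balancing moments: T × 3.6 × 0.5592 = 1253, giving T = 1253 / 2.013 = 622 N.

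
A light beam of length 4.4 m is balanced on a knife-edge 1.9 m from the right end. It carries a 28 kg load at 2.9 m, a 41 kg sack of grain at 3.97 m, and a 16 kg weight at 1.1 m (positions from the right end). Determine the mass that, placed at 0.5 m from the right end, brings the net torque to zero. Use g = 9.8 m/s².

m ≈ 71.5 kg

Taking torques about the knife-edge (at 1.9 m from the right end):
Load: 28 × 9.8 = 274.4 N down at 2.9 m → arm 1 m, τ = 274.4 × 1 = 274.4 N·m counterclockwise.
Sack of grain: 41 × 9.8 = 401.8 N down at 3.97 m → arm 2.07 m, τ = 401.8 × 2.07 = 831.7 N·m counterclockwise.
Weight: 16 × 9.8 = 156.8 N down at 1.1 m → arm 0.8 m, τ = 156.8 × 0.8 = 125.4 N·m clockwise.
Net moment of known loads = 980.7 N·m counterclockwise.
An unknown mass m at 0.5 m has arm 1.4 m; its moment is m·g·1.4 clockwise.
Setting net torque to zero: m × 9.8 × 1.4 = 980.7 → m = 980.7 / (9.8 × 1.4) = 71.5 kg.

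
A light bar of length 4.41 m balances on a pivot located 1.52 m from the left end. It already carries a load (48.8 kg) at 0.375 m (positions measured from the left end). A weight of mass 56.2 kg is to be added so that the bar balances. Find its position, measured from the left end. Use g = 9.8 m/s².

Sum moments about the pivot (at 1.52 m from the left end) (the support reaction has zero arm there).
Load: 48.8 × 9.8 = 478.2 N down at 0.375 m → arm 1.145 m, τ = 478.2 × 1.145 = 547.5 N·m counterclockwise.
Net moment of existing loads = 547.5 N·m counterclockwise.
The weight weighs 56.2 × 9.8 = 550.8 N and must supply an equal clockwise moment, so its lever arm about the pivot is 547.5 / 550.8 = 0.994 m.
That puts it at 1.52 + 0.994 = 2.51 m from the left end.

x ≈ 2.51 m from the left end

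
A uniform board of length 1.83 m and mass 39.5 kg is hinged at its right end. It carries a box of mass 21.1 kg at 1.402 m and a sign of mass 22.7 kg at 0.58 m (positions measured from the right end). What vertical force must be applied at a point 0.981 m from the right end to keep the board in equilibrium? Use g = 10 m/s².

About the right end:
Beam weight: 39.5 × 10 = 395 N down at 0.915 m → arm 0.915 m, τ = 395 × 0.915 = 361.4 N·m counterclockwise.
Box: 21.1 × 10 = 211 N down at 1.402 m → arm 1.402 m, τ = 211 × 1.402 = 295.8 N·m counterclockwise.
Sign: 22.7 × 10 = 227 N down at 0.58 m → arm 0.58 m, τ = 227 × 0.58 = 131.7 N·m counterclockwise.
Net moment of the loads = 788.9 N·m counterclockwise.
The upward force F acts at a point 0.981 m from the right end, arm 0.981 m, giving F × 0.981 clockwise.
Balancing moments: F × 0.981 = 788.9, giving F = 788.9 / 0.981 = 804 N.

F ≈ 804 N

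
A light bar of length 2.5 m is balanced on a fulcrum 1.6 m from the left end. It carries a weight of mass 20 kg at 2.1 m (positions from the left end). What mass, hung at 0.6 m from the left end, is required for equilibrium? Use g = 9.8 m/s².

Choose the fulcrum (at 1.6 m from the left end) as the axis so the support reaction has zero arm there.
Weight: 20 × 9.8 = 196 N down at 2.1 m → arm 0.5 m, τ = 196 × 0.5 = 98 N·m clockwise.
Net moment of known loads = 98 N·m clockwise.
An unknown mass m at 0.6 m has arm 1 m; its moment is m·g·1 counterclockwise.
For rotational equilibrium, m × 9.8 × 1 = 98, so m = 98 / (9.8 × 1) = 10 kg.

m ≈ 10 kg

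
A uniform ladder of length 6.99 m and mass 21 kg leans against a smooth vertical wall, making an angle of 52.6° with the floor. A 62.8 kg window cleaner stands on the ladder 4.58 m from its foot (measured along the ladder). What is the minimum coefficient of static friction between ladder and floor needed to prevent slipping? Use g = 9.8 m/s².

Take moments about the foot of the ladder.
Ladder weight 21×9.8 = 205.8 N acts at 3.495 m along the ladder; its horizontal arm is 3.495·cos52.6° = 2.123 m → τ = 436.9 N·m clockwise.
Window cleaner: 62.8×9.8 = 615.4 N at 4.58 m → arm 2.782 m → τ = 1712 N·m clockwise.
Wall normal N acts horizontally at the top; its moment arm is the height L sinθ = 6.99·sin52.6° = 5.553 m, counterclockwise.
Στ = 0 ⇒ N × 5.553 = 2149 ⇒ N = 387 N.
ΣFx = 0 ⇒ f = N_wall = 387 N. ΣFy = 0 ⇒ N_floor = 821.2 N.
μ_min = f / N_floor = 387 / 821.2 = 0.471.

μ_min ≈ 0.471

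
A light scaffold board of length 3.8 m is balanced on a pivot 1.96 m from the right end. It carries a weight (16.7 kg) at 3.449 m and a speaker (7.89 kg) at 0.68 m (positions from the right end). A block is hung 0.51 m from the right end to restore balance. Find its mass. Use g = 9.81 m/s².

Sum moments about the pivot (at 1.96 m from the right end) (the support reaction has zero arm there).
Weight: 16.7 × 9.81 = 163.8 N down at 3.449 m → arm 1.489 m, τ = 163.8 × 1.489 = 243.9 N·m counterclockwise.
Speaker: 7.89 × 9.81 = 77.4 N down at 0.68 m → arm 1.28 m, τ = 77.4 × 1.28 = 99.07 N·m clockwise.
Net moment of known loads = 144.8 N·m counterclockwise.
An unknown mass m at 0.51 m has arm 1.45 m; its moment is m·g·1.45 clockwise.
Στ = 0 ⇒ m × 9.81 × 1.45 = 144.8 ⇒ m = 144.8 / (9.81 × 1.45) = 10.2 kg.

m ≈ 10.2 kg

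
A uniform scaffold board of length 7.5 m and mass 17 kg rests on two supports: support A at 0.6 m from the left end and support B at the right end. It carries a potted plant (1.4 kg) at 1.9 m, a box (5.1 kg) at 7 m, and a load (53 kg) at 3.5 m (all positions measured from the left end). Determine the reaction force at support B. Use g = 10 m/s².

Taking torques about support A:
Beam weight: 17 × 10 = 170 N down at 3.75 m → arm 3.15 m, τ = 170 × 3.15 = 535.5 N·m clockwise.
Potted plant: 1.4 × 10 = 14 N down at 1.9 m → arm 1.3 m, τ = 14 × 1.3 = 18.2 N·m clockwise.
Box: 5.1 × 10 = 51 N down at 7 m → arm 6.4 m, τ = 51 × 6.4 = 326.4 N·m clockwise.
Load: 53 × 10 = 530 N down at 3.5 m → arm 2.9 m, τ = 530 × 2.9 = 1537 N·m clockwise.
Net load moment about support A = 2417 N·m clockwise.
Reaction R at support B is upward at 7.5 m, arm 6.9 m → moment R × 6.9 counterclockwise.
Στ = 0 ⇒ R × 6.9 = 2417 ⇒ R = 350 N.

R_B ≈ 350 N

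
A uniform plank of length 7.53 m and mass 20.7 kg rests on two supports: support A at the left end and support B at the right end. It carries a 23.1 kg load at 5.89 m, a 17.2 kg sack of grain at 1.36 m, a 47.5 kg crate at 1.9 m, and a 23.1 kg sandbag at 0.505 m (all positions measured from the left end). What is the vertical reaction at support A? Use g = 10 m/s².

Take moments about support B.
Beam weight: 20.7 × 10 = 207 N down at 3.765 m → arm 3.765 m, τ = 207 × 3.765 = 779.4 N·m counterclockwise.
Load: 23.1 × 10 = 231 N down at 5.89 m → arm 1.64 m, τ = 231 × 1.64 = 378.8 N·m counterclockwise.
Sack of grain: 17.2 × 10 = 172 N down at 1.36 m → arm 6.17 m, τ = 172 × 6.17 = 1061 N·m counterclockwise.
Crate: 47.5 × 10 = 475 N down at 1.9 m → arm 5.63 m, τ = 475 × 5.63 = 2674 N·m counterclockwise.
Sandbag: 23.1 × 10 = 231 N down at 0.505 m → arm 7.025 m, τ = 231 × 7.025 = 1623 N·m counterclockwise.
Net load moment about support B = 6516 N·m counterclockwise.
Reaction R at support A is upward at 0 m, arm 7.53 m → moment R × 7.53 clockwise.
Setting net torque to zero: R × 7.53 = 6516 → R = 865 N.

R_A ≈ 865 N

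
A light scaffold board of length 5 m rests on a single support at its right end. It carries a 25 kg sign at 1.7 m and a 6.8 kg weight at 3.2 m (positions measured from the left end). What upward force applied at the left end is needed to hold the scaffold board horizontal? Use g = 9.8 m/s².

Take moments about the right end.
Sign: 25 × 9.8 = 245 N down at 1.7 m → arm 3.3 m, τ = 245 × 3.3 = 808.5 N·m counterclockwise.
Weight: 6.8 × 9.8 = 66.64 N down at 3.2 m → arm 1.8 m, τ = 66.64 × 1.8 = 120 N·m counterclockwise.
Net moment of the loads = 928.5 N·m counterclockwise.
The upward force F acts at the left end, arm 5 m, giving F × 5 clockwise.
For rotational equilibrium, F × 5 = 928.5, so F = 928.5 / 5 = 186 N.

F ≈ 186 N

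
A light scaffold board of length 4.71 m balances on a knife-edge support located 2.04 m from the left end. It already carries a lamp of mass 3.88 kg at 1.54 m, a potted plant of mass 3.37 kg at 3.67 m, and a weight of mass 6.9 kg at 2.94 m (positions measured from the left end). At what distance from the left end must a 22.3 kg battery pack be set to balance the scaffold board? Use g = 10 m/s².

x ≈ 1.6 m from the left end

Sum moments about the knife-edge support (at 2.04 m from the left end) (the support reaction has zero arm there).
Lamp: 3.88 × 10 = 38.8 N down at 1.54 m → arm 0.5 m, τ = 38.8 × 0.5 = 19.4 N·m counterclockwise.
Potted plant: 3.37 × 10 = 33.7 N down at 3.67 m → arm 1.63 m, τ = 33.7 × 1.63 = 54.93 N·m clockwise.
Weight: 6.9 × 10 = 69 N down at 2.94 m → arm 0.9 m, τ = 69 × 0.9 = 62.1 N·m clockwise.
Net moment of existing loads = 97.63 N·m clockwise.
The battery pack weighs 22.3 × 10 = 223 N and must supply an equal counterclockwise moment, so its lever arm about the knife-edge support is 97.63 / 223 = 0.438 m.
That puts it at 2.04 − 0.438 = 1.6 m from the left end.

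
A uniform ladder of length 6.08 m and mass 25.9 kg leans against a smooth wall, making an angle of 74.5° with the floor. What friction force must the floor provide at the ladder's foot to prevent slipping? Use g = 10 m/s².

Taking torques about the foot of the ladder:
Ladder weight 25.9×10 = 259 N acts at 3.04 m along the ladder; its horizontal arm is 3.04·cos74.5° = 0.8124 m → τ = 210.4 N·m clockwise.
Wall normal N acts horizontally at the top; its moment arm is the height L sinθ = 6.08·sin74.5° = 5.859 m, counterclockwise.
Στ = 0 ⇒ N × 5.859 = 210.4 ⇒ N = 35.9 N.
ΣFx = 0: friction at the foot balances the wall's push, so f = N_wall = 35.9 N.

f ≈ 35.9 N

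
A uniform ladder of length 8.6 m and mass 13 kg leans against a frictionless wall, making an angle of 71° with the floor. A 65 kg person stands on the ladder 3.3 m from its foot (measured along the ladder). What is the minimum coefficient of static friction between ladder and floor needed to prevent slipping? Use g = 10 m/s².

Sum moments about the foot of the ladder (the floor normal and friction both act there and drop out).
Ladder weight 13×10 = 130 N acts at 4.3 m along the ladder; its horizontal arm is 4.3·cos71° = 1.4 m → τ = 182 N·m clockwise.
Person: 65×10 = 650 N at 3.3 m → arm 1.074 m → τ = 698.1 N·m clockwise.
Wall normal N acts horizontally at the top; its moment arm is the height L sinθ = 8.6·sin71° = 8.131 m, counterclockwise.
For rotational equilibrium, N × 8.131 = 880.1, so N = 108.2 N.
ΣFx = 0 ⇒ f = N_wall = 108.2 N. ΣFy = 0 ⇒ N_floor = 780 N.
μ_min = f / N_floor = 108.2 / 780 = 0.139.

μ_min ≈ 0.139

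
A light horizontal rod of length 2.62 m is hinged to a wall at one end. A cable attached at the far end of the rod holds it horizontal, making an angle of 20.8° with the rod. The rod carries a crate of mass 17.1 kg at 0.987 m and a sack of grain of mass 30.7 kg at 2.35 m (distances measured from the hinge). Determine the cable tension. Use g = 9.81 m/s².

T ≈ 939 N

Taking torques about the hinge:
Crate: 17.1 × 9.81 = 167.8 N down at 0.987 m → arm 0.987 m, τ = 167.8 × 0.987 = 165.6 N·m clockwise.
Sack of grain: 30.7 × 9.81 = 301.2 N down at 2.35 m → arm 2.35 m, τ = 301.2 × 2.35 = 707.8 N·m clockwise.
Total clockwise load moment = 873.4 N·m.
The cable tension T acts at 2.62 m; only its component perpendicular to the rod, T sinθ, produces torque. sin 20.8° = 0.3551.
Στ = 0 ⇒ T × 2.62 × 0.3551 = 873.4 ⇒ T = 873.4 / 0.9304 = 939 N.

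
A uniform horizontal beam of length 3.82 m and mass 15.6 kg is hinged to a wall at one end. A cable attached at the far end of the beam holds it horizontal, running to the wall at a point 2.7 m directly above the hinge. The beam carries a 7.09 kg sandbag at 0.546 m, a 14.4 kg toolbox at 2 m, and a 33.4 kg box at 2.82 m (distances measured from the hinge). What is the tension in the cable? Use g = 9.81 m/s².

Choose the hinge as the axis so the unknown hinge reaction has zero arm there.
Beam weight: 15.6 × 9.81 = 153 N down at 1.91 m → arm 1.91 m, τ = 153 × 1.91 = 292.2 N·m clockwise.
Sandbag: 7.09 × 9.81 = 69.55 N down at 0.546 m → arm 0.546 m, τ = 69.55 × 0.546 = 37.97 N·m clockwise.
Toolbox: 14.4 × 9.81 = 141.3 N down at 2 m → arm 2 m, τ = 141.3 × 2 = 282.6 N·m clockwise.
Box: 33.4 × 9.81 = 327.7 N down at 2.82 m → arm 2.82 m, τ = 327.7 × 2.82 = 924.1 N·m clockwise.
Total clockwise load moment = 1537 N·m.
The cable tension T acts at 3.82 m; only its component perpendicular to the beam, T sinθ, produces torque. sinθ = h/√(h²+d²) = 2.7/√(2.7²+3.82²) = 0.5772.
Setting net torque to zero: T × 3.82 × 0.5772 = 1537 → T = 1537 / 2.205 = 697 N.

T ≈ 697 N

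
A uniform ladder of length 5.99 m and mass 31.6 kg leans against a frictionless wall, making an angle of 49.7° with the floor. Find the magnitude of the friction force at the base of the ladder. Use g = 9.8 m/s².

f ≈ 131 N

Take moments about the foot of the ladder.
Ladder weight 31.6×9.8 = 309.7 N acts at 2.995 m along the ladder; its horizontal arm is 2.995·cos49.7° = 1.937 m → τ = 599.9 N·m clockwise.
Wall normal N acts horizontally at the top; its moment arm is the height L sinθ = 5.99·sin49.7° = 4.568 m, counterclockwise.
For rotational equilibrium, N × 4.568 = 599.9, so N = 131 N.
ΣFx = 0: friction at the foot balances the wall's push, so f = N_wall = 131 N.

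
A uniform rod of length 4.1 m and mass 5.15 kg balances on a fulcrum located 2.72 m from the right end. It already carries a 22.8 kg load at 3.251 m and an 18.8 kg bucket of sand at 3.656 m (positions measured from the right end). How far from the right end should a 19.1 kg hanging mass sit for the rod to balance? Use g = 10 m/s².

About the fulcrum (at 2.72 m from the right end):
Beam weight: 5.15 × 10 = 51.5 N down at 2.05 m → arm 0.67 m, τ = 51.5 × 0.67 = 34.51 N·m clockwise.
Load: 22.8 × 10 = 228 N down at 3.251 m → arm 0.531 m, τ = 228 × 0.531 = 121.1 N·m counterclockwise.
Bucket of sand: 18.8 × 10 = 188 N down at 3.656 m → arm 0.936 m, τ = 188 × 0.936 = 176 N·m counterclockwise.
Net moment of existing loads = 262.6 N·m counterclockwise.
The hanging mass weighs 19.1 × 10 = 191 N and must supply an equal clockwise moment, so its lever arm about the fulcrum is 262.6 / 191 = 1.37 m.
That puts it at 2.72 − 1.37 = 1.35 m from the right end.

x ≈ 1.35 m from the right end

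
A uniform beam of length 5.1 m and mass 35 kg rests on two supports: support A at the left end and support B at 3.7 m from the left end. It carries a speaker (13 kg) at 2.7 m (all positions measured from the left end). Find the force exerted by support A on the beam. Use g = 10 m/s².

R_A ≈ 144 N

Taking torques about support B:
Beam weight: 35 × 10 = 350 N down at 2.55 m → arm 1.15 m, τ = 350 × 1.15 = 402.5 N·m counterclockwise.
Speaker: 13 × 10 = 130 N down at 2.7 m → arm 1 m, τ = 130 × 1 = 130 N·m counterclockwise.
Net load moment about support B = 532.5 N·m counterclockwise.
Reaction R at support A is upward at 0 m, arm 3.7 m → moment R × 3.7 clockwise.
Στ = 0 ⇒ R × 3.7 = 532.5 ⇒ R = 144 N.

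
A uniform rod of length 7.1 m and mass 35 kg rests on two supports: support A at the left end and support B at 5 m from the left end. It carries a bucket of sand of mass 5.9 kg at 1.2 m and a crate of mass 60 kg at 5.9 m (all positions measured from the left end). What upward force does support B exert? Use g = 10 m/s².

Taking torques about support A:
Beam weight: 35 × 10 = 350 N down at 3.55 m → arm 3.55 m, τ = 350 × 3.55 = 1242 N·m clockwise.
Bucket of sand: 5.9 × 10 = 59 N down at 1.2 m → arm 1.2 m, τ = 59 × 1.2 = 70.8 N·m clockwise.
Crate: 60 × 10 = 600 N down at 5.9 m → arm 5.9 m, τ = 600 × 5.9 = 3540 N·m clockwise.
Net load moment about support A = 4853 N·m clockwise.
Reaction R at support B is upward at 5 m, arm 5 m → moment R × 5 counterclockwise.
Setting net torque to zero: R × 5 = 4853 → R = 971 N.

R_B ≈ 971 N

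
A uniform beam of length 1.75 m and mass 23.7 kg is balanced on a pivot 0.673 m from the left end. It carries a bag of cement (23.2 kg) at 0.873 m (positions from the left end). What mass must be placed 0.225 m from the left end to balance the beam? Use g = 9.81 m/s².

Choose the pivot (at 0.673 m from the left end) as the axis so the support reaction has zero arm there.
Beam weight: 23.7 × 9.81 = 232.5 N down at 0.875 m → arm 0.202 m, τ = 232.5 × 0.202 = 46.97 N·m clockwise.
Bag of cement: 23.2 × 9.81 = 227.6 N down at 0.873 m → arm 0.2 m, τ = 227.6 × 0.2 = 45.52 N·m clockwise.
Net moment of known loads = 92.49 N·m clockwise.
An unknown mass m at 0.225 m has arm 0.448 m; its moment is m·g·0.448 counterclockwise.
For rotational equilibrium, m × 9.81 × 0.448 = 92.49, so m = 92.49 / (9.81 × 0.448) = 21 kg.

m ≈ 21 kg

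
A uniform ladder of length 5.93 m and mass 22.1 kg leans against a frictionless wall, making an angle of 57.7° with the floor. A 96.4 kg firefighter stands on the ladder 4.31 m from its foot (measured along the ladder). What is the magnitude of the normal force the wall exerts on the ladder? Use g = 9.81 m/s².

Sum moments about the foot of the ladder (the floor normal and friction both act there and drop out).
Ladder weight 22.1×9.81 = 216.8 N acts at 2.965 m along the ladder; its horizontal arm is 2.965·cos57.7° = 1.584 m → τ = 343.4 N·m clockwise.
Firefighter: 96.4×9.81 = 945.7 N at 4.31 m → arm 2.303 m → τ = 2178 N·m clockwise.
Wall normal N acts horizontally at the top; its moment arm is the height L sinθ = 5.93·sin57.7° = 5.012 m, counterclockwise.
For rotational equilibrium, N × 5.012 = 2521, so N = 503 N.

N_wall ≈ 503 N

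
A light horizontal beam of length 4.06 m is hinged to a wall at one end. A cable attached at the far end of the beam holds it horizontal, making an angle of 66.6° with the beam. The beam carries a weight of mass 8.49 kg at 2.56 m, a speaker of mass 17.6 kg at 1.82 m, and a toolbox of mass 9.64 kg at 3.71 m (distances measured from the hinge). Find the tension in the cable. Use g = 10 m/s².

Choose the hinge as the axis so the unknown hinge reaction has zero arm there.
Weight: 8.49 × 10 = 84.9 N down at 2.56 m → arm 2.56 m, τ = 84.9 × 2.56 = 217.3 N·m clockwise.
Speaker: 17.6 × 10 = 176 N down at 1.82 m → arm 1.82 m, τ = 176 × 1.82 = 320.3 N·m clockwise.
Toolbox: 9.64 × 10 = 96.4 N down at 3.71 m → arm 3.71 m, τ = 96.4 × 3.71 = 357.6 N·m clockwise.
Total clockwise load moment = 895.2 N·m.
The cable tension T acts at 4.06 m; only its component perpendicular to the beam, T sinθ, produces torque. sin 66.6° = 0.9178.
Balancing moments: T × 4.06 × 0.9178 = 895.2, giving T = 895.2 / 3.726 = 240 N.

T ≈ 240 N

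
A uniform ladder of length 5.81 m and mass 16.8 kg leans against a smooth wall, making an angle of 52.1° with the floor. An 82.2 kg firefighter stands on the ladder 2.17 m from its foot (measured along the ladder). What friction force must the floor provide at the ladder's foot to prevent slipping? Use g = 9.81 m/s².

Sum moments about the foot of the ladder (the floor normal and friction both act there and drop out).
Ladder weight 16.8×9.81 = 164.8 N acts at 2.905 m along the ladder; its horizontal arm is 2.905·cos52.1° = 1.784 m → τ = 294 N·m clockwise.
Firefighter: 82.2×9.81 = 806.4 N at 2.17 m → arm 1.333 m → τ = 1075 N·m clockwise.
Wall normal N acts horizontally at the top; its moment arm is the height L sinθ = 5.81·sin52.1° = 4.585 m, counterclockwise.
Setting net torque to zero: N × 4.585 = 1369 → N = 299 N.
ΣFx = 0: friction at the foot balances the wall's push, so f = N_wall = 299 N.

f ≈ 299 N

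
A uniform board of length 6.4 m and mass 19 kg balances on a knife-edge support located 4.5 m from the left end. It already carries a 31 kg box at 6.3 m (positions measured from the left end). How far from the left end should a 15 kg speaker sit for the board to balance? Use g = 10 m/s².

x ≈ 2.43 m from the left end

Choose the knife-edge support (at 4.5 m from the left end) as the axis so the support reaction has zero arm there.
Beam weight: 19 × 10 = 190 N down at 3.2 m → arm 1.3 m, τ = 190 × 1.3 = 247 N·m counterclockwise.
Box: 31 × 10 = 310 N down at 6.3 m → arm 1.8 m, τ = 310 × 1.8 = 558 N·m clockwise.
Net moment of existing loads = 311 N·m clockwise.
The speaker weighs 15 × 10 = 150 N and must supply an equal counterclockwise moment, so its lever arm about the knife-edge support is 311 / 150 = 2.07 m.
That puts it at 4.5 − 2.07 = 2.43 m from the left end.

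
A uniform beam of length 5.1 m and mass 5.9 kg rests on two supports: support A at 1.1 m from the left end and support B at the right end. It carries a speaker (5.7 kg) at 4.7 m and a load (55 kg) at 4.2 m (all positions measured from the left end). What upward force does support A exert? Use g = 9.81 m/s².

R_A ≈ 164 N

Take moments about support B.
Beam weight: 5.9 × 9.81 = 57.88 N down at 2.55 m → arm 2.55 m, τ = 57.88 × 2.55 = 147.6 N·m counterclockwise.
Speaker: 5.7 × 9.81 = 55.92 N down at 4.7 m → arm 0.4 m, τ = 55.92 × 0.4 = 22.37 N·m counterclockwise.
Load: 55 × 9.81 = 539.6 N down at 4.2 m → arm 0.9 m, τ = 539.6 × 0.9 = 485.6 N·m counterclockwise.
Net load moment about support B = 655.6 N·m counterclockwise.
Reaction R at support A is upward at 1.1 m, arm 4 m → moment R × 4 clockwise.
Setting net torque to zero: R × 4 = 655.6 → R = 164 N.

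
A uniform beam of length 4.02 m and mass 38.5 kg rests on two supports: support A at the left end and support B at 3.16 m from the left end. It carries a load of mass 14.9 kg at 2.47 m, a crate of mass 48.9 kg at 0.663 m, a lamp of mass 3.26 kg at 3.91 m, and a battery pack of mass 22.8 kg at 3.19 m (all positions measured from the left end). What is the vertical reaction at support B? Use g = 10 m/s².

Taking torques about support A:
Beam weight: 38.5 × 10 = 385 N down at 2.01 m → arm 2.01 m, τ = 385 × 2.01 = 773.8 N·m clockwise.
Load: 14.9 × 10 = 149 N down at 2.47 m → arm 2.47 m, τ = 149 × 2.47 = 368 N·m clockwise.
Crate: 48.9 × 10 = 489 N down at 0.663 m → arm 0.663 m, τ = 489 × 0.663 = 324.2 N·m clockwise.
Lamp: 3.26 × 10 = 32.6 N down at 3.91 m → arm 3.91 m, τ = 32.6 × 3.91 = 127.5 N·m clockwise.
Battery pack: 22.8 × 10 = 228 N down at 3.19 m → arm 3.19 m, τ = 228 × 3.19 = 727.3 N·m clockwise.
Net load moment about support A = 2321 N·m clockwise.
Reaction R at support B is upward at 3.16 m, arm 3.16 m → moment R × 3.16 counterclockwise.
Balancing moments: R × 3.16 = 2321, giving R = 734 N.

R_B ≈ 734 N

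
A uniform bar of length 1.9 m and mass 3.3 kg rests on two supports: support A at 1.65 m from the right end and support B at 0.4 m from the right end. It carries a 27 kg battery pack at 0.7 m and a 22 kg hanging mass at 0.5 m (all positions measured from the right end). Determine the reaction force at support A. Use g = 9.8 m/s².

R_A ≈ 95 N

Take moments about support B.
Beam weight: 3.3 × 9.8 = 32.34 N down at 0.95 m → arm 0.55 m, τ = 32.34 × 0.55 = 17.79 N·m counterclockwise.
Battery pack: 27 × 9.8 = 264.6 N down at 0.7 m → arm 0.3 m, τ = 264.6 × 0.3 = 79.38 N·m counterclockwise.
Hanging mass: 22 × 9.8 = 215.6 N down at 0.5 m → arm 0.1 m, τ = 215.6 × 0.1 = 21.56 N·m counterclockwise.
Net load moment about support B = 118.7 N·m counterclockwise.
Reaction R at support A is upward at 1.65 m, arm 1.25 m → moment R × 1.25 clockwise.
Setting net torque to zero: R × 1.25 = 118.7 → R = 95 N.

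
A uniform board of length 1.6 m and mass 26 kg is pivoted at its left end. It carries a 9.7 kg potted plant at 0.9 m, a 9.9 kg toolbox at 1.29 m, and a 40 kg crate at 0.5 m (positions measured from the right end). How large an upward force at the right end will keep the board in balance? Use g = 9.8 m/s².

Choose the left end as the axis so the unknown pivot reaction has zero arm there.
Beam weight: 26 × 9.8 = 254.8 N down at 0.8 m → arm 0.8 m, τ = 254.8 × 0.8 = 203.8 N·m clockwise.
Potted plant: 9.7 × 9.8 = 95.06 N down at 0.9 m → arm 0.7 m, τ = 95.06 × 0.7 = 66.54 N·m clockwise.
Toolbox: 9.9 × 9.8 = 97.02 N down at 1.29 m → arm 0.31 m, τ = 97.02 × 0.31 = 30.08 N·m clockwise.
Crate: 40 × 9.8 = 392 N down at 0.5 m → arm 1.1 m, τ = 392 × 1.1 = 431.2 N·m clockwise.
Net moment of the loads = 731.6 N·m clockwise.
The upward force F acts at the right end, arm 1.6 m, giving F × 1.6 counterclockwise.
Στ = 0 ⇒ F × 1.6 = 731.6 ⇒ F = 731.6 / 1.6 = 457 N.

F ≈ 457 N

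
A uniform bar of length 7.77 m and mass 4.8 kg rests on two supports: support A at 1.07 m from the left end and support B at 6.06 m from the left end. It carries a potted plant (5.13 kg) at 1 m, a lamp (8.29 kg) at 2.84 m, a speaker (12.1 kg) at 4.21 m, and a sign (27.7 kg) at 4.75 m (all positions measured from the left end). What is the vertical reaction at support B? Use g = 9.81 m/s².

R_B ≈ 330 N

About support A:
Beam weight: 4.8 × 9.81 = 47.09 N down at 3.885 m → arm 2.815 m, τ = 47.09 × 2.815 = 132.6 N·m clockwise.
Potted plant: 5.13 × 9.81 = 50.33 N down at 1 m → arm 0.07 m, τ = 50.33 × 0.07 = 3.523 N·m counterclockwise.
Lamp: 8.29 × 9.81 = 81.32 N down at 2.84 m → arm 1.77 m, τ = 81.32 × 1.77 = 143.9 N·m clockwise.
Speaker: 12.1 × 9.81 = 118.7 N down at 4.21 m → arm 3.14 m, τ = 118.7 × 3.14 = 372.7 N·m clockwise.
Sign: 27.7 × 9.81 = 271.7 N down at 4.75 m → arm 3.68 m, τ = 271.7 × 3.68 = 999.9 N·m clockwise.
Net load moment about support A = 1646 N·m clockwise.
Reaction R at support B is upward at 6.06 m, arm 4.99 m → moment R × 4.99 counterclockwise.
For rotational equilibrium, R × 4.99 = 1646, so R = 330 N.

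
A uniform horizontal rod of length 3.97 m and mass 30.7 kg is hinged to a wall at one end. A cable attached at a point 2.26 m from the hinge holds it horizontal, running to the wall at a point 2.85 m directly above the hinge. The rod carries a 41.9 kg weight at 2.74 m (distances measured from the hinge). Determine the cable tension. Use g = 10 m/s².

Take moments about the hinge.
Beam weight: 30.7 × 10 = 307 N down at 1.985 m → arm 1.985 m, τ = 307 × 1.985 = 609.4 N·m clockwise.
Weight: 41.9 × 10 = 419 N down at 2.74 m → arm 2.74 m, τ = 419 × 2.74 = 1148 N·m clockwise.
Total clockwise load moment = 1757 N·m.
The cable tension T acts at 2.26 m; only its component perpendicular to the rod, T sinθ, produces torque. sinθ = h/√(h²+d²) = 2.85/√(2.85²+2.26²) = 0.7835.
Setting net torque to zero: T × 2.26 × 0.7835 = 1757 → T = 1757 / 1.771 = 992 N.

T ≈ 992 N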